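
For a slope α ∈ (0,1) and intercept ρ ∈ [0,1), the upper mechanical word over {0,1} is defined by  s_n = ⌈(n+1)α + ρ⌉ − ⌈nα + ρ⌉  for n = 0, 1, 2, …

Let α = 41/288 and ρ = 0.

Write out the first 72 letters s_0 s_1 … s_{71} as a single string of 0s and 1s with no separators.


n=0: ⌈(1·41)/288⌉ − ⌈(0·41)/288⌉ = ⌈41/288⌉ − ⌈0/288⌉ = 1 − 0 = 1
n=1: ⌈(2·41)/288⌉ − ⌈(1·41)/288⌉ = ⌈82/288⌉ − ⌈41/288⌉ = 1 − 1 = 0
n=2: ⌈(3·41)/288⌉ − ⌈(2·41)/288⌉ = ⌈123/288⌉ − ⌈82/288⌉ = 1 − 1 = 0
n=3: ⌈(4·41)/288⌉ − ⌈(3·41)/288⌉ = ⌈164/288⌉ − ⌈123/288⌉ = 1 − 1 = 0
n=4: ⌈(5·41)/288⌉ − ⌈(4·41)/288⌉ = ⌈205/288⌉ − ⌈164/288⌉ = 1 − 1 = 0
n=5: ⌈(6·41)/288⌉ − ⌈(5·41)/288⌉ = ⌈246/288⌉ − ⌈205/288⌉ = 1 − 1 = 0
n=6: ⌈(7·41)/288⌉ − ⌈(6·41)/288⌉ = ⌈287/288⌉ − ⌈246/288⌉ = 1 − 1 = 0
n=7: ⌈(8·41)/288⌉ − ⌈(7·41)/288⌉ = ⌈328/288⌉ − ⌈287/288⌉ = 2 − 1 = 1
n=8: ⌈(9·41)/288⌉ − ⌈(8·41)/288⌉ = ⌈369/288⌉ − ⌈328/288⌉ = 2 − 2 = 0
n=9: ⌈(10·41)/288⌉ − ⌈(9·41)/288⌉ = ⌈410/288⌉ − ⌈369/288⌉ = 2 − 2 = 0
n=10: ⌈(11·41)/288⌉ − ⌈(10·41)/288⌉ = ⌈451/288⌉ − ⌈410/288⌉ = 2 − 2 = 0
n=11: ⌈(12·41)/288⌉ − ⌈(11·41)/288⌉ = ⌈492/288⌉ − ⌈451/288⌉ = 2 − 2 = 0
n=12: ⌈(13·41)/288⌉ − ⌈(12·41)/288⌉ = ⌈533/288⌉ − ⌈492/288⌉ = 2 − 2 = 0
n=13: ⌈(14·41)/288⌉ − ⌈(13·41)/288⌉ = ⌈574/288⌉ − ⌈533/288⌉ = 2 − 2 = 0
n=14: ⌈(15·41)/288⌉ − ⌈(14·41)/288⌉ = ⌈615/288⌉ − ⌈574/288⌉ = 3 − 2 = 1
n=15: ⌈(16·41)/288⌉ − ⌈(15·41)/288⌉ = ⌈656/288⌉ − ⌈615/288⌉ = 3 − 3 = 0
n=16: ⌈(17·41)/288⌉ − ⌈(16·41)/288⌉ = ⌈697/288⌉ − ⌈656/288⌉ = 3 − 3 = 0
n=17: ⌈(18·41)/288⌉ − ⌈(17·41)/288⌉ = ⌈738/288⌉ − ⌈697/288⌉ = 3 − 3 = 0
n=18: ⌈(19·41)/288⌉ − ⌈(18·41)/288⌉ = ⌈779/288⌉ − ⌈738/288⌉ = 3 − 3 = 0
n=19: ⌈(20·41)/288⌉ − ⌈(19·41)/288⌉ = ⌈820/288⌉ − ⌈779/288⌉ = 3 − 3 = 0
n=20: ⌈(21·41)/288⌉ − ⌈(20·41)/288⌉ = ⌈861/288⌉ − ⌈820/288⌉ = 3 − 3 = 0
n=21: ⌈(22·41)/288⌉ − ⌈(21·41)/288⌉ = ⌈902/288⌉ − ⌈861/288⌉ = 4 − 3 = 1
n=22: ⌈(23·41)/288⌉ − ⌈(22·41)/288⌉ = ⌈943/288⌉ − ⌈902/288⌉ = 4 − 4 = 0
n=23: ⌈(24·41)/288⌉ − ⌈(23·41)/288⌉ = ⌈984/288⌉ − ⌈943/288⌉ = 4 − 4 = 0
n=24: ⌈(25·41)/288⌉ − ⌈(24·41)/288⌉ = ⌈1025/288⌉ − ⌈984/288⌉ = 4 − 4 = 0
n=25: ⌈(26·41)/288⌉ − ⌈(25·41)/288⌉ = ⌈1066/288⌉ − ⌈1025/288⌉ = 4 − 4 = 0
n=26: ⌈(27·41)/288⌉ − ⌈(26·41)/288⌉ = ⌈1107/288⌉ − ⌈1066/288⌉ = 4 − 4 = 0
n=27: ⌈(28·41)/288⌉ − ⌈(27·41)/288⌉ = ⌈1148/288⌉ − ⌈1107/288⌉ = 4 − 4 = 0
n=28: ⌈(29·41)/288⌉ − ⌈(28·41)/288⌉ = ⌈1189/288⌉ − ⌈1148/288⌉ = 5 − 4 = 1
n=29: ⌈(30·41)/288⌉ − ⌈(29·41)/288⌉ = ⌈1230/288⌉ − ⌈1189/288⌉ = 5 − 5 = 0
n=30: ⌈(31·41)/288⌉ − ⌈(30·41)/288⌉ = ⌈1271/288⌉ − ⌈1230/288⌉ = 5 − 5 = 0
n=31: ⌈(32·41)/288⌉ − ⌈(31·41)/288⌉ = ⌈1312/288⌉ − ⌈1271/288⌉ = 5 − 5 = 0
n=32: ⌈(33·41)/288⌉ − ⌈(32·41)/288⌉ = ⌈1353/288⌉ − ⌈1312/288⌉ = 5 − 5 = 0
n=33: ⌈(34·41)/288⌉ − ⌈(33·41)/288⌉ = ⌈1394/288⌉ − ⌈1353/288⌉ = 5 − 5 = 0
n=34: ⌈(35·41)/288⌉ − ⌈(34·41)/288⌉ = ⌈1435/288⌉ − ⌈1394/288⌉ = 5 − 5 = 0
n=35: ⌈(36·41)/288⌉ − ⌈(35·41)/288⌉ = ⌈1476/288⌉ − ⌈1435/288⌉ = 6 − 5 = 1
n=36: ⌈(37·41)/288⌉ − ⌈(36·41)/288⌉ = ⌈1517/288⌉ − ⌈1476/288⌉ = 6 − 6 = 0
n=37: ⌈(38·41)/288⌉ − ⌈(37·41)/288⌉ = ⌈1558/288⌉ − ⌈1517/288⌉ = 6 − 6 = 0
n=38: ⌈(39·41)/288⌉ − ⌈(38·41)/288⌉ = ⌈1599/288⌉ − ⌈1558/288⌉ = 6 − 6 = 0
n=39: ⌈(40·41)/288⌉ − ⌈(39·41)/288⌉ = ⌈1640/288⌉ − ⌈1599/288⌉ = 6 − 6 = 0
n=40: ⌈(41·41)/288⌉ − ⌈(40·41)/288⌉ = ⌈1681/288⌉ − ⌈1640/288⌉ = 6 − 6 = 0
n=41: ⌈(42·41)/288⌉ − ⌈(41·41)/288⌉ = ⌈1722/288⌉ − ⌈1681/288⌉ = 6 − 6 = 0
n=42: ⌈(43·41)/288⌉ − ⌈(42·41)/288⌉ = ⌈1763/288⌉ − ⌈1722/288⌉ = 7 − 6 = 1
n=43: ⌈(44·41)/288⌉ − ⌈(43·41)/288⌉ = ⌈1804/288⌉ − ⌈1763/288⌉ = 7 − 7 = 0
n=44: ⌈(45·41)/288⌉ − ⌈(44·41)/288⌉ = ⌈1845/288⌉ − ⌈1804/288⌉ = 7 − 7 = 0
n=45: ⌈(46·41)/288⌉ − ⌈(45·41)/288⌉ = ⌈1886/288⌉ − ⌈1845/288⌉ = 7 − 7 = 0
n=46: ⌈(47·41)/288⌉ − ⌈(46·41)/288⌉ = ⌈1927/288⌉ − ⌈1886/288⌉ = 7 − 7 = 0
n=47: ⌈(48·41)/288⌉ − ⌈(47·41)/288⌉ = ⌈1968/288⌉ − ⌈1927/288⌉ = 7 − 7 = 0
n=48: ⌈(49·41)/288⌉ − ⌈(48·41)/288⌉ = ⌈2009/288⌉ − ⌈1968/288⌉ = 7 − 7 = 0
n=49: ⌈(50·41)/288⌉ − ⌈(49·41)/288⌉ = ⌈2050/288⌉ − ⌈2009/288⌉ = 8 − 7 = 1
n=50: ⌈(51·41)/288⌉ − ⌈(50·41)/288⌉ = ⌈2091/288⌉ − ⌈2050/288⌉ = 8 − 8 = 0
n=51: ⌈(52·41)/288⌉ − ⌈(51·41)/288⌉ = ⌈2132/288⌉ − ⌈2091/288⌉ = 8 − 8 = 0
n=52: ⌈(53·41)/288⌉ − ⌈(52·41)/288⌉ = ⌈2173/288⌉ − ⌈2132/288⌉ = 8 − 8 = 0
n=53: ⌈(54·41)/288⌉ − ⌈(53·41)/288⌉ = ⌈2214/288⌉ − ⌈2173/288⌉ = 8 − 8 = 0
n=54: ⌈(55·41)/288⌉ − ⌈(54·41)/288⌉ = ⌈2255/288⌉ − ⌈2214/288⌉ = 8 − 8 = 0
n=55: ⌈(56·41)/288⌉ − ⌈(55·41)/288⌉ = ⌈2296/288⌉ − ⌈2255/288⌉ = 8 − 8 = 0
n=56: ⌈(57·41)/288⌉ − ⌈(56·41)/288⌉ = ⌈2337/288⌉ − ⌈2296/288⌉ = 9 − 8 = 1
n=57: ⌈(58·41)/288⌉ − ⌈(57·41)/288⌉ = ⌈2378/288⌉ − ⌈2337/288⌉ = 9 − 9 = 0
n=58: ⌈(59·41)/288⌉ − ⌈(58·41)/288⌉ = ⌈2419/288⌉ − ⌈2378/288⌉ = 9 − 9 = 0
n=59: ⌈(60·41)/288⌉ − ⌈(59·41)/288⌉ = ⌈2460/288⌉ − ⌈2419/288⌉ = 9 − 9 = 0
n=60: ⌈(61·41)/288⌉ − ⌈(60·41)/288⌉ = ⌈2501/288⌉ − ⌈2460/288⌉ = 9 − 9 = 0
n=61: ⌈(62·41)/288⌉ − ⌈(61·41)/288⌉ = ⌈2542/288⌉ − ⌈2501/288⌉ = 9 − 9 = 0
n=62: ⌈(63·41)/288⌉ − ⌈(62·41)/288⌉ = ⌈2583/288⌉ − ⌈2542/288⌉ = 9 − 9 = 0
n=63: ⌈(64·41)/288⌉ − ⌈(63·41)/288⌉ = ⌈2624/288⌉ − ⌈2583/288⌉ = 10 − 9 = 1
n=64: ⌈(65·41)/288⌉ − ⌈(64·41)/288⌉ = ⌈2665/288⌉ − ⌈2624/288⌉ = 10 − 10 = 0
n=65: ⌈(66·41)/288⌉ − ⌈(65·41)/288⌉ = ⌈2706/288⌉ − ⌈2665/288⌉ = 10 − 10 = 0
n=66: ⌈(67·41)/288⌉ − ⌈(66·41)/288⌉ = ⌈2747/288⌉ − ⌈2706/288⌉ = 10 − 10 = 0
n=67: ⌈(68·41)/288⌉ − ⌈(67·41)/288⌉ = ⌈2788/288⌉ − ⌈2747/288⌉ = 10 − 10 = 0
n=68: ⌈(69·41)/288⌉ − ⌈(68·41)/288⌉ = ⌈2829/288⌉ − ⌈2788/288⌉ = 10 − 10 = 0
n=69: ⌈(70·41)/288⌉ − ⌈(69·41)/288⌉ = ⌈2870/288⌉ − ⌈2829/288⌉ = 10 − 10 = 0
n=70: ⌈(71·41)/288⌉ − ⌈(70·41)/288⌉ = ⌈2911/288⌉ − ⌈2870/288⌉ = 11 − 10 = 1
n=71: ⌈(72·41)/288⌉ − ⌈(71·41)/288⌉ = ⌈2952/288⌉ − ⌈2911/288⌉ = 11 − 11 = 0

100000010000001000000100000010000001000000100000010000001000000100000010


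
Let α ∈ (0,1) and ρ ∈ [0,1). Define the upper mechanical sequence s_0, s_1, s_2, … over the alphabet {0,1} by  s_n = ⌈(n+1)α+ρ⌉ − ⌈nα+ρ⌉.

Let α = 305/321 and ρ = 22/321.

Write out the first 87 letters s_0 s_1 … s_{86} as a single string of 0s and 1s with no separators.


101111111111111111111011111111111111111110111111111111111111101111111111111111111011111

n=0: ⌈(1·305+22)/321⌉ − ⌈(0·305+22)/321⌉ = ⌈327/321⌉ − ⌈22/321⌉ = 2 − 1 = 1
n=1: ⌈(2·305+22)/321⌉ − ⌈(1·305+22)/321⌉ = ⌈632/321⌉ − ⌈327/321⌉ = 2 − 2 = 0
n=2: ⌈(3·305+22)/321⌉ − ⌈(2·305+22)/321⌉ = ⌈937/321⌉ − ⌈632/321⌉ = 3 − 2 = 1
n=3: ⌈(4·305+22)/321⌉ − ⌈(3·305+22)/321⌉ = ⌈1242/321⌉ − ⌈937/321⌉ = 4 − 3 = 1
n=4: ⌈(5·305+22)/321⌉ − ⌈(4·305+22)/321⌉ = ⌈1547/321⌉ − ⌈1242/321⌉ = 5 − 4 = 1
n=5: ⌈(6·305+22)/321⌉ − ⌈(5·305+22)/321⌉ = ⌈1852/321⌉ − ⌈1547/321⌉ = 6 − 5 = 1
n=6: ⌈(7·305+22)/321⌉ − ⌈(6·305+22)/321⌉ = ⌈2157/321⌉ − ⌈1852/321⌉ = 7 − 6 = 1
n=7: ⌈(8·305+22)/321⌉ − ⌈(7·305+22)/321⌉ = ⌈2462/321⌉ − ⌈2157/321⌉ = 8 − 7 = 1
n=8: ⌈(9·305+22)/321⌉ − ⌈(8·305+22)/321⌉ = ⌈2767/321⌉ − ⌈2462/321⌉ = 9 − 8 = 1
n=9: ⌈(10·305+22)/321⌉ − ⌈(9·305+22)/321⌉ = ⌈3072/321⌉ − ⌈2767/321⌉ = 10 − 9 = 1
n=10: ⌈(11·305+22)/321⌉ − ⌈(10·305+22)/321⌉ = ⌈3377/321⌉ − ⌈3072/321⌉ = 11 − 10 = 1
n=11: ⌈(12·305+22)/321⌉ − ⌈(11·305+22)/321⌉ = ⌈3682/321⌉ − ⌈3377/321⌉ = 12 − 11 = 1
n=12: ⌈(13·305+22)/321⌉ − ⌈(12·305+22)/321⌉ = ⌈3987/321⌉ − ⌈3682/321⌉ = 13 − 12 = 1
n=13: ⌈(14·305+22)/321⌉ − ⌈(13·305+22)/321⌉ = ⌈4292/321⌉ − ⌈3987/321⌉ = 14 − 13 = 1
n=14: ⌈(15·305+22)/321⌉ − ⌈(14·305+22)/321⌉ = ⌈4597/321⌉ − ⌈4292/321⌉ = 15 − 14 = 1
n=15: ⌈(16·305+22)/321⌉ − ⌈(15·305+22)/321⌉ = ⌈4902/321⌉ − ⌈4597/321⌉ = 16 − 15 = 1
n=16: ⌈(17·305+22)/321⌉ − ⌈(16·305+22)/321⌉ = ⌈5207/321⌉ − ⌈4902/321⌉ = 17 − 16 = 1
n=17: ⌈(18·305+22)/321⌉ − ⌈(17·305+22)/321⌉ = ⌈5512/321⌉ − ⌈5207/321⌉ = 18 − 17 = 1
n=18: ⌈(19·305+22)/321⌉ − ⌈(18·305+22)/321⌉ = ⌈5817/321⌉ − ⌈5512/321⌉ = 19 − 18 = 1
n=19: ⌈(20·305+22)/321⌉ − ⌈(19·305+22)/321⌉ = ⌈6122/321⌉ − ⌈5817/321⌉ = 20 − 19 = 1
n=20: ⌈(21·305+22)/321⌉ − ⌈(20·305+22)/321⌉ = ⌈6427/321⌉ − ⌈6122/321⌉ = 21 − 20 = 1
n=21: ⌈(22·305+22)/321⌉ − ⌈(21·305+22)/321⌉ = ⌈6732/321⌉ − ⌈6427/321⌉ = 21 − 21 = 0
n=22: ⌈(23·305+22)/321⌉ − ⌈(22·305+22)/321⌉ = ⌈7037/321⌉ − ⌈6732/321⌉ = 22 − 21 = 1
n=23: ⌈(24·305+22)/321⌉ − ⌈(23·305+22)/321⌉ = ⌈7342/321⌉ − ⌈7037/321⌉ = 23 − 22 = 1
n=24: ⌈(25·305+22)/321⌉ − ⌈(24·305+22)/321⌉ = ⌈7647/321⌉ − ⌈7342/321⌉ = 24 − 23 = 1
n=25: ⌈(26·305+22)/321⌉ − ⌈(25·305+22)/321⌉ = ⌈7952/321⌉ − ⌈7647/321⌉ = 25 − 24 = 1
n=26: ⌈(27·305+22)/321⌉ − ⌈(26·305+22)/321⌉ = ⌈8257/321⌉ − ⌈7952/321⌉ = 26 − 25 = 1
n=27: ⌈(28·305+22)/321⌉ − ⌈(27·305+22)/321⌉ = ⌈8562/321⌉ − ⌈8257/321⌉ = 27 − 26 = 1
n=28: ⌈(29·305+22)/321⌉ − ⌈(28·305+22)/321⌉ = ⌈8867/321⌉ − ⌈8562/321⌉ = 28 − 27 = 1
n=29: ⌈(30·305+22)/321⌉ − ⌈(29·305+22)/321⌉ = ⌈9172/321⌉ − ⌈8867/321⌉ = 29 − 28 = 1
n=30: ⌈(31·305+22)/321⌉ − ⌈(30·305+22)/321⌉ = ⌈9477/321⌉ − ⌈9172/321⌉ = 30 − 29 = 1
n=31: ⌈(32·305+22)/321⌉ − ⌈(31·305+22)/321⌉ = ⌈9782/321⌉ − ⌈9477/321⌉ = 31 − 30 = 1
n=32: ⌈(33·305+22)/321⌉ − ⌈(32·305+22)/321⌉ = ⌈10087/321⌉ − ⌈9782/321⌉ = 32 − 31 = 1
n=33: ⌈(34·305+22)/321⌉ − ⌈(33·305+22)/321⌉ = ⌈10392/321⌉ − ⌈10087/321⌉ = 33 − 32 = 1
n=34: ⌈(35·305+22)/321⌉ − ⌈(34·305+22)/321⌉ = ⌈10697/321⌉ − ⌈10392/321⌉ = 34 − 33 = 1
n=35: ⌈(36·305+22)/321⌉ − ⌈(35·305+22)/321⌉ = ⌈11002/321⌉ − ⌈10697/321⌉ = 35 − 34 = 1
n=36: ⌈(37·305+22)/321⌉ − ⌈(36·305+22)/321⌉ = ⌈11307/321⌉ − ⌈11002/321⌉ = 36 − 35 = 1
n=37: ⌈(38·305+22)/321⌉ − ⌈(37·305+22)/321⌉ = ⌈11612/321⌉ − ⌈11307/321⌉ = 37 − 36 = 1
n=38: ⌈(39·305+22)/321⌉ − ⌈(38·305+22)/321⌉ = ⌈11917/321⌉ − ⌈11612/321⌉ = 38 − 37 = 1
n=39: ⌈(40·305+22)/321⌉ − ⌈(39·305+22)/321⌉ = ⌈12222/321⌉ − ⌈11917/321⌉ = 39 − 38 = 1
n=40: ⌈(41·305+22)/321⌉ − ⌈(40·305+22)/321⌉ = ⌈12527/321⌉ − ⌈12222/321⌉ = 40 − 39 = 1
n=41: ⌈(42·305+22)/321⌉ − ⌈(41·305+22)/321⌉ = ⌈12832/321⌉ − ⌈12527/321⌉ = 40 − 40 = 0
n=42: ⌈(43·305+22)/321⌉ − ⌈(42·305+22)/321⌉ = ⌈13137/321⌉ − ⌈12832/321⌉ = 41 − 40 = 1
n=43: ⌈(44·305+22)/321⌉ − ⌈(43·305+22)/321⌉ = ⌈13442/321⌉ − ⌈13137/321⌉ = 42 − 41 = 1
n=44: ⌈(45·305+22)/321⌉ − ⌈(44·305+22)/321⌉ = ⌈13747/321⌉ − ⌈13442/321⌉ = 43 − 42 = 1
n=45: ⌈(46·305+22)/321⌉ − ⌈(45·305+22)/321⌉ = ⌈14052/321⌉ − ⌈13747/321⌉ = 44 − 43 = 1
n=46: ⌈(47·305+22)/321⌉ − ⌈(46·305+22)/321⌉ = ⌈14357/321⌉ − ⌈14052/321⌉ = 45 − 44 = 1
n=47: ⌈(48·305+22)/321⌉ − ⌈(47·305+22)/321⌉ = ⌈14662/321⌉ − ⌈14357/321⌉ = 46 − 45 = 1
n=48: ⌈(49·305+22)/321⌉ − ⌈(48·305+22)/321⌉ = ⌈14967/321⌉ − ⌈14662/321⌉ = 47 − 46 = 1
n=49: ⌈(50·305+22)/321⌉ − ⌈(49·305+22)/321⌉ = ⌈15272/321⌉ − ⌈14967/321⌉ = 48 − 47 = 1
n=50: ⌈(51·305+22)/321⌉ − ⌈(50·305+22)/321⌉ = ⌈15577/321⌉ − ⌈15272/321⌉ = 49 − 48 = 1
n=51: ⌈(52·305+22)/321⌉ − ⌈(51·305+22)/321⌉ = ⌈15882/321⌉ − ⌈15577/321⌉ = 50 − 49 = 1
n=52: ⌈(53·305+22)/321⌉ − ⌈(52·305+22)/321⌉ = ⌈16187/321⌉ − ⌈15882/321⌉ = 51 − 50 = 1
n=53: ⌈(54·305+22)/321⌉ − ⌈(53·305+22)/321⌉ = ⌈16492/321⌉ − ⌈16187/321⌉ = 52 − 51 = 1
n=54: ⌈(55·305+22)/321⌉ − ⌈(54·305+22)/321⌉ = ⌈16797/321⌉ − ⌈16492/321⌉ = 53 − 52 = 1
n=55: ⌈(56·305+22)/321⌉ − ⌈(55·305+22)/321⌉ = ⌈17102/321⌉ − ⌈16797/321⌉ = 54 − 53 = 1
n=56: ⌈(57·305+22)/321⌉ − ⌈(56·305+22)/321⌉ = ⌈17407/321⌉ − ⌈17102/321⌉ = 55 − 54 = 1
n=57: ⌈(58·305+22)/321⌉ − ⌈(57·305+22)/321⌉ = ⌈17712/321⌉ − ⌈17407/321⌉ = 56 − 55 = 1
n=58: ⌈(59·305+22)/321⌉ − ⌈(58·305+22)/321⌉ = ⌈18017/321⌉ − ⌈17712/321⌉ = 57 − 56 = 1
n=59: ⌈(60·305+22)/321⌉ − ⌈(59·305+22)/321⌉ = ⌈18322/321⌉ − ⌈18017/321⌉ = 58 − 57 = 1
n=60: ⌈(61·305+22)/321⌉ − ⌈(60·305+22)/321⌉ = ⌈18627/321⌉ − ⌈18322/321⌉ = 59 − 58 = 1
n=61: ⌈(62·305+22)/321⌉ − ⌈(61·305+22)/321⌉ = ⌈18932/321⌉ − ⌈18627/321⌉ = 59 − 59 = 0
n=62: ⌈(63·305+22)/321⌉ − ⌈(62·305+22)/321⌉ = ⌈19237/321⌉ − ⌈18932/321⌉ = 60 − 59 = 1
n=63: ⌈(64·305+22)/321⌉ − ⌈(63·305+22)/321⌉ = ⌈19542/321⌉ − ⌈19237/321⌉ = 61 − 60 = 1
n=64: ⌈(65·305+22)/321⌉ − ⌈(64·305+22)/321⌉ = ⌈19847/321⌉ − ⌈19542/321⌉ = 62 − 61 = 1
n=65: ⌈(66·305+22)/321⌉ − ⌈(65·305+22)/321⌉ = ⌈20152/321⌉ − ⌈19847/321⌉ = 63 − 62 = 1
n=66: ⌈(67·305+22)/321⌉ − ⌈(66·305+22)/321⌉ = ⌈20457/321⌉ − ⌈20152/321⌉ = 64 − 63 = 1
n=67: ⌈(68·305+22)/321⌉ − ⌈(67·305+22)/321⌉ = ⌈20762/321⌉ − ⌈20457/321⌉ = 65 − 64 = 1
n=68: ⌈(69·305+22)/321⌉ − ⌈(68·305+22)/321⌉ = ⌈21067/321⌉ − ⌈20762/321⌉ = 66 − 65 = 1
n=69: ⌈(70·305+22)/321⌉ − ⌈(69·305+22)/321⌉ = ⌈21372/321⌉ − ⌈21067/321⌉ = 67 − 66 = 1
n=70: ⌈(71·305+22)/321⌉ − ⌈(70·305+22)/321⌉ = ⌈21677/321⌉ − ⌈21372/321⌉ = 68 − 67 = 1
n=71: ⌈(72·305+22)/321⌉ − ⌈(71·305+22)/321⌉ = ⌈21982/321⌉ − ⌈21677/321⌉ = 69 − 68 = 1
n=72: ⌈(73·305+22)/321⌉ − ⌈(72·305+22)/321⌉ = ⌈22287/321⌉ − ⌈21982/321⌉ = 70 − 69 = 1
n=73: ⌈(74·305+22)/321⌉ − ⌈(73·305+22)/321⌉ = ⌈22592/321⌉ − ⌈22287/321⌉ = 71 − 70 = 1
n=74: ⌈(75·305+22)/321⌉ − ⌈(74·305+22)/321⌉ = ⌈22897/321⌉ − ⌈22592/321⌉ = 72 − 71 = 1
n=75: ⌈(76·305+22)/321⌉ − ⌈(75·305+22)/321⌉ = ⌈23202/321⌉ − ⌈22897/321⌉ = 73 − 72 = 1
n=76: ⌈(77·305+22)/321⌉ − ⌈(76·305+22)/321⌉ = ⌈23507/321⌉ − ⌈23202/321⌉ = 74 − 73 = 1
n=77: ⌈(78·305+22)/321⌉ − ⌈(77·305+22)/321⌉ = ⌈23812/321⌉ − ⌈23507/321⌉ = 75 − 74 = 1
n=78: ⌈(79·305+22)/321⌉ − ⌈(78·305+22)/321⌉ = ⌈24117/321⌉ − ⌈23812/321⌉ = 76 − 75 = 1
n=79: ⌈(80·305+22)/321⌉ − ⌈(79·305+22)/321⌉ = ⌈24422/321⌉ − ⌈24117/321⌉ = 77 − 76 = 1
n=80: ⌈(81·305+22)/321⌉ − ⌈(80·305+22)/321⌉ = ⌈24727/321⌉ − ⌈24422/321⌉ = 78 − 77 = 1
n=81: ⌈(82·305+22)/321⌉ − ⌈(81·305+22)/321⌉ = ⌈25032/321⌉ − ⌈24727/321⌉ = 78 − 78 = 0
n=82: ⌈(83·305+22)/321⌉ − ⌈(82·305+22)/321⌉ = ⌈25337/321⌉ − ⌈25032/321⌉ = 79 − 78 = 1
n=83: ⌈(84·305+22)/321⌉ − ⌈(83·305+22)/321⌉ = ⌈25642/321⌉ − ⌈25337/321⌉ = 80 − 79 = 1
n=84: ⌈(85·305+22)/321⌉ − ⌈(84·305+22)/321⌉ = ⌈25947/321⌉ − ⌈25642/321⌉ = 81 − 80 = 1
n=85: ⌈(86·305+22)/321⌉ − ⌈(85·305+22)/321⌉ = ⌈26252/321⌉ − ⌈25947/321⌉ = 82 − 81 = 1
n=86: ⌈(87·305+22)/321⌉ − ⌈(86·305+22)/321⌉ = ⌈26557/321⌉ − ⌈26252/321⌉ = 83 − 82 = 1


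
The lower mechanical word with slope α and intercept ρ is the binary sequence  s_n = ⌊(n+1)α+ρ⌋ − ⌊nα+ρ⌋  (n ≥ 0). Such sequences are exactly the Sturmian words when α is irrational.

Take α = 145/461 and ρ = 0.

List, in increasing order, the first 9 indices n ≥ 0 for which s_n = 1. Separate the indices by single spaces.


3 6 9 12 15 19 22 25 28

n=0: ⌊145/461⌋−⌊0/461⌋ = 0−0 = 0
n=1: ⌊290/461⌋−⌊145/461⌋ = 0−0 = 0
n=2: ⌊435/461⌋−⌊290/461⌋ = 0−0 = 0
n=3: ⌊580/461⌋−⌊435/461⌋ = 1−0 = 1  ← one
n=4: ⌊725/461⌋−⌊580/461⌋ = 1−1 = 0
n=5: ⌊870/461⌋−⌊725/461⌋ = 1−1 = 0
n=6: ⌊1015/461⌋−⌊870/461⌋ = 2−1 = 1  ← one
n=7: ⌊1160/461⌋−⌊1015/461⌋ = 2−2 = 0
n=8: ⌊1305/461⌋−⌊1160/461⌋ = 2−2 = 0
n=9: ⌊1450/461⌋−⌊1305/461⌋ = 3−2 = 1  ← one
n=10: ⌊1595/461⌋−⌊1450/461⌋ = 3−3 = 0
n=11: ⌊1740/461⌋−⌊1595/461⌋ = 3−3 = 0
n=12: ⌊1885/461⌋−⌊1740/461⌋ = 4−3 = 1  ← one
n=13: ⌊2030/461⌋−⌊1885/461⌋ = 4−4 = 0
n=14: ⌊2175/461⌋−⌊2030/461⌋ = 4−4 = 0
n=15: ⌊2320/461⌋−⌊2175/461⌋ = 5−4 = 1  ← one
n=16: ⌊2465/461⌋−⌊2320/461⌋ = 5−5 = 0
n=17: ⌊2610/461⌋−⌊2465/461⌋ = 5−5 = 0
n=18: ⌊2755/461⌋−⌊2610/461⌋ = 5−5 = 0
n=19: ⌊2900/461⌋−⌊2755/461⌋ = 6−5 = 1  ← one
n=20: ⌊3045/461⌋−⌊2900/461⌋ = 6−6 = 0
n=21: ⌊3190/461⌋−⌊3045/461⌋ = 6−6 = 0
n=22: ⌊3335/461⌋−⌊3190/461⌋ = 7−6 = 1  ← one
n=23: ⌊3480/461⌋−⌊3335/461⌋ = 7−7 = 0
n=24: ⌊3625/461⌋−⌊3480/461⌋ = 7−7 = 0
n=25: ⌊3770/461⌋−⌊3625/461⌋ = 8−7 = 1  ← one
n=26: ⌊3915/461⌋−⌊3770/461⌋ = 8−8 = 0
n=27: ⌊4060/461⌋−⌊3915/461⌋ = 8−8 = 0
n=28: ⌊4205/461⌋−⌊4060/461⌋ = 9−8 = 1  ← one
positions of the first 9 ones: 3 6 9 12 15 19 22 25 28


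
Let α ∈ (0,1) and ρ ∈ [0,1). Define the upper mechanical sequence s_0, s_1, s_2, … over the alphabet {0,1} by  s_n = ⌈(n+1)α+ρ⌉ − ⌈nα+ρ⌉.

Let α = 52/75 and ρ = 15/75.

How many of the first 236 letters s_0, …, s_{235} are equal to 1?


163

#1s = Σ_{n=0}^{235} s_n = Σ_{n=0}^{235} (⌈(n+1)α+ρ⌉ − ⌈nα+ρ⌉)
the sum telescopes: every ⌈nα+ρ⌉ with 0 < n < 236 appears once with + and once with −, leaving ⌈236α+ρ⌉ − ⌈0·α+ρ⌉
236α + ρ = (236·52 + 15) / 75 = 12287/75
ρ = 15/75
⌈12287/75⌉ = 164,  ⌈15/75⌉ = 1
#1s = 164 − 1 = 163


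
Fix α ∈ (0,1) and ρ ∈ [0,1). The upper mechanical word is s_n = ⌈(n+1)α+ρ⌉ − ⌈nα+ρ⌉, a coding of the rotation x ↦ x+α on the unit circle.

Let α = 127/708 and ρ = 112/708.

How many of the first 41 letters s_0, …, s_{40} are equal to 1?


7

#1s = Σ_{n=0}^{40} s_n = Σ_{n=0}^{40} (⌈(n+1)α+ρ⌉ − ⌈nα+ρ⌉)
the sum telescopes: every ⌈nα+ρ⌉ with 0 < n < 41 appears once with + and once with −, leaving ⌈41α+ρ⌉ − ⌈0·α+ρ⌉
41α + ρ = (41·127 + 112) / 708 = 5319/708
ρ = 112/708
⌈5319/708⌉ = 8,  ⌈112/708⌉ = 1
#1s = 8 − 1 = 7


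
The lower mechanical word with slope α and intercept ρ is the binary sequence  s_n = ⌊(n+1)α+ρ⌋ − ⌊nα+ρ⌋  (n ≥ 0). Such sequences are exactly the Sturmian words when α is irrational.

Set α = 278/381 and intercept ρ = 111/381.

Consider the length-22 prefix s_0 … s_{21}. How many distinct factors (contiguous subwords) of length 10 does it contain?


11

t_n = ⌊(n·278+111)/381⌋ for n = 0 … 22:
  n=0…9: ⌊111/381⌋=0 ⌊389/381⌋=1 ⌊667/381⌋=1 ⌊945/381⌋=2 ⌊1223/381⌋=3 ⌊1501/381⌋=3 ⌊1779/381⌋=4 ⌊2057/381⌋=5 ⌊2335/381⌋=6 ⌊2613/381⌋=6
  n=10…19: ⌊2891/381⌋=7 ⌊3169/381⌋=8 ⌊3447/381⌋=9 ⌊3725/381⌋=9 ⌊4003/381⌋=10 ⌊4281/381⌋=11 ⌊4559/381⌋=11 ⌊4837/381⌋=12 ⌊5115/381⌋=13 ⌊5393/381⌋=14
  n=20…22: ⌊5671/381⌋=14 ⌊5949/381⌋=15 ⌊6227/381⌋=16
s_n = t_(n+1) − t_n for n = 0 … 21 gives
prefix = 1011011101110110111011
slide a length-10 window over [0..9] … [12..21] (13 windows); first occurrence of each distinct factor:
  [  0..  9] 1011011101
  [  1.. 10] 0110111011
  [  2.. 11] 1101110111
  [  3.. 12] 1011101110
  [  4.. 13] 0111011101
  [  5.. 14] 1110111011
  [  6.. 15] 1101110110
  [  7.. 16] 1011101101
  [  8.. 17] 0111011011
  [  9.. 18] 1110110111
  [ 10.. 19] 1101101110
  (the other 2 windows repeat one of these)
distinct factors: {0110111011, 0111011011, 0111011101, 1011011101, 1011101101, 1011101110, 1101101110, 1101110110, 1101110111, 1110110111, 1110111011}
count = 11  (Sturmian bound for length 10 is 11)


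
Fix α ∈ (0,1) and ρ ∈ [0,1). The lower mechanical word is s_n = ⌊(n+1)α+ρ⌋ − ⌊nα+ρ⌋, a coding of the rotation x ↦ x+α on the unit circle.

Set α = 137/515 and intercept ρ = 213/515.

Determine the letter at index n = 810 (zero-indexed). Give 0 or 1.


(n+1)α + ρ = (811·137 + 213) / 515 = 111320/515
nα + ρ     = (810·137 + 213) / 515 = 111183/515
⌊111320/515⌋ = 216,  ⌊111183/515⌋ = 215
s_{810} = 216 − 215 = 1

1


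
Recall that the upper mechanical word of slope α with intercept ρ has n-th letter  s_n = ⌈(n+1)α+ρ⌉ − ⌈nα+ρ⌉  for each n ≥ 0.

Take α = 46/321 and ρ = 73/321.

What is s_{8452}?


0

(n+1)α + ρ = (8453·46 + 73) / 321 = 388911/321
nα + ρ     = (8452·46 + 73) / 321 = 388865/321
⌈388911/321⌉ = 1212,  ⌈388865/321⌉ = 1212
s_{8452} = 1212 − 1212 = 0


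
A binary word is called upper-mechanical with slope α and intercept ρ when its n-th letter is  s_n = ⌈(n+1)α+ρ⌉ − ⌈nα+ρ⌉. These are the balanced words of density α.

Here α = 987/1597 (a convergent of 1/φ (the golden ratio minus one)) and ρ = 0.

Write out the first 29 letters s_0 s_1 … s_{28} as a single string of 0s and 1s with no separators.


n=0: ⌈(1·987)/1597⌉ − ⌈(0·987)/1597⌉ = ⌈987/1597⌉ − ⌈0/1597⌉ = 1 − 0 = 1
n=1: ⌈(2·987)/1597⌉ − ⌈(1·987)/1597⌉ = ⌈1974/1597⌉ − ⌈987/1597⌉ = 2 − 1 = 1
n=2: ⌈(3·987)/1597⌉ − ⌈(2·987)/1597⌉ = ⌈2961/1597⌉ − ⌈1974/1597⌉ = 2 − 2 = 0
n=3: ⌈(4·987)/1597⌉ − ⌈(3·987)/1597⌉ = ⌈3948/1597⌉ − ⌈2961/1597⌉ = 3 − 2 = 1
n=4: ⌈(5·987)/1597⌉ − ⌈(4·987)/1597⌉ = ⌈4935/1597⌉ − ⌈3948/1597⌉ = 4 − 3 = 1
n=5: ⌈(6·987)/1597⌉ − ⌈(5·987)/1597⌉ = ⌈5922/1597⌉ − ⌈4935/1597⌉ = 4 − 4 = 0
n=6: ⌈(7·987)/1597⌉ − ⌈(6·987)/1597⌉ = ⌈6909/1597⌉ − ⌈5922/1597⌉ = 5 − 4 = 1
n=7: ⌈(8·987)/1597⌉ − ⌈(7·987)/1597⌉ = ⌈7896/1597⌉ − ⌈6909/1597⌉ = 5 − 5 = 0
n=8: ⌈(9·987)/1597⌉ − ⌈(8·987)/1597⌉ = ⌈8883/1597⌉ − ⌈7896/1597⌉ = 6 − 5 = 1
n=9: ⌈(10·987)/1597⌉ − ⌈(9·987)/1597⌉ = ⌈9870/1597⌉ − ⌈8883/1597⌉ = 7 − 6 = 1
n=10: ⌈(11·987)/1597⌉ − ⌈(10·987)/1597⌉ = ⌈10857/1597⌉ − ⌈9870/1597⌉ = 7 − 7 = 0
n=11: ⌈(12·987)/1597⌉ − ⌈(11·987)/1597⌉ = ⌈11844/1597⌉ − ⌈10857/1597⌉ = 8 − 7 = 1
n=12: ⌈(13·987)/1597⌉ − ⌈(12·987)/1597⌉ = ⌈12831/1597⌉ − ⌈11844/1597⌉ = 9 − 8 = 1
n=13: ⌈(14·987)/1597⌉ − ⌈(13·987)/1597⌉ = ⌈13818/1597⌉ − ⌈12831/1597⌉ = 9 − 9 = 0
n=14: ⌈(15·987)/1597⌉ − ⌈(14·987)/1597⌉ = ⌈14805/1597⌉ − ⌈13818/1597⌉ = 10 − 9 = 1
n=15: ⌈(16·987)/1597⌉ − ⌈(15·987)/1597⌉ = ⌈15792/1597⌉ − ⌈14805/1597⌉ = 10 − 10 = 0
n=16: ⌈(17·987)/1597⌉ − ⌈(16·987)/1597⌉ = ⌈16779/1597⌉ − ⌈15792/1597⌉ = 11 − 10 = 1
n=17: ⌈(18·987)/1597⌉ − ⌈(17·987)/1597⌉ = ⌈17766/1597⌉ − ⌈16779/1597⌉ = 12 − 11 = 1
n=18: ⌈(19·987)/1597⌉ − ⌈(18·987)/1597⌉ = ⌈18753/1597⌉ − ⌈17766/1597⌉ = 12 − 12 = 0
n=19: ⌈(20·987)/1597⌉ − ⌈(19·987)/1597⌉ = ⌈19740/1597⌉ − ⌈18753/1597⌉ = 13 − 12 = 1
n=20: ⌈(21·987)/1597⌉ − ⌈(20·987)/1597⌉ = ⌈20727/1597⌉ − ⌈19740/1597⌉ = 13 − 13 = 0
n=21: ⌈(22·987)/1597⌉ − ⌈(21·987)/1597⌉ = ⌈21714/1597⌉ − ⌈20727/1597⌉ = 14 − 13 = 1
n=22: ⌈(23·987)/1597⌉ − ⌈(22·987)/1597⌉ = ⌈22701/1597⌉ − ⌈21714/1597⌉ = 15 − 14 = 1
n=23: ⌈(24·987)/1597⌉ − ⌈(23·987)/1597⌉ = ⌈23688/1597⌉ − ⌈22701/1597⌉ = 15 − 15 = 0
n=24: ⌈(25·987)/1597⌉ − ⌈(24·987)/1597⌉ = ⌈24675/1597⌉ − ⌈23688/1597⌉ = 16 − 15 = 1
n=25: ⌈(26·987)/1597⌉ − ⌈(25·987)/1597⌉ = ⌈25662/1597⌉ − ⌈24675/1597⌉ = 17 − 16 = 1
n=26: ⌈(27·987)/1597⌉ − ⌈(26·987)/1597⌉ = ⌈26649/1597⌉ − ⌈25662/1597⌉ = 17 − 17 = 0
n=27: ⌈(28·987)/1597⌉ − ⌈(27·987)/1597⌉ = ⌈27636/1597⌉ − ⌈26649/1597⌉ = 18 − 17 = 1
n=28: ⌈(29·987)/1597⌉ − ⌈(28·987)/1597⌉ = ⌈28623/1597⌉ − ⌈27636/1597⌉ = 18 − 18 = 0

11011010110110101101011011010


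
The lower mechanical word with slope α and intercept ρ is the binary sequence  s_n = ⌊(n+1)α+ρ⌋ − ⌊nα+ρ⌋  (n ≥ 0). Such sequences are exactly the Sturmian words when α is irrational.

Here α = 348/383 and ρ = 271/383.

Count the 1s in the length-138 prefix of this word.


126

#1s = Σ_{n=0}^{137} s_n = Σ_{n=0}^{137} (⌊(n+1)α+ρ⌋ − ⌊nα+ρ⌋)
the sum telescopes: every ⌊nα+ρ⌋ with 0 < n < 138 appears once with + and once with −, leaving ⌊138α+ρ⌋ − ⌊0·α+ρ⌋
138α + ρ = (138·348 + 271) / 383 = 48295/383
ρ = 271/383
⌊48295/383⌋ = 126,  ⌊271/383⌋ = 0
#1s = 126 − 0 = 126


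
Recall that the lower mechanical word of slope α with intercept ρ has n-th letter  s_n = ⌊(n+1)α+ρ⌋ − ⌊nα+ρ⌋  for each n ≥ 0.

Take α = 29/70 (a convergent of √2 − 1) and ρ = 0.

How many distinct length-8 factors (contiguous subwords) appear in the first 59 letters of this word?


9

t_n = ⌊(n·29)/70⌋ for n = 0 … 59:
  n=0…9: ⌊0/70⌋=0 ⌊29/70⌋=0 ⌊58/70⌋=0 ⌊87/70⌋=1 ⌊116/70⌋=1 ⌊145/70⌋=2 ⌊174/70⌋=2 ⌊203/70⌋=2 ⌊232/70⌋=3 ⌊261/70⌋=3
  n=10…19: ⌊290/70⌋=4 ⌊319/70⌋=4 ⌊348/70⌋=4 ⌊377/70⌋=5 ⌊406/70⌋=5 ⌊435/70⌋=6 ⌊464/70⌋=6 ⌊493/70⌋=7 ⌊522/70⌋=7 ⌊551/70⌋=7
  n=20…29: ⌊580/70⌋=8 ⌊609/70⌋=8 ⌊638/70⌋=9 ⌊667/70⌋=9 ⌊696/70⌋=9 ⌊725/70⌋=10 ⌊754/70⌋=10 ⌊783/70⌋=11 ⌊812/70⌋=11 ⌊841/70⌋=12
  n=30…39: ⌊870/70⌋=12 ⌊899/70⌋=12 ⌊928/70⌋=13 ⌊957/70⌋=13 ⌊986/70⌋=14 ⌊1015/70⌋=14 ⌊1044/70⌋=14 ⌊1073/70⌋=15 ⌊1102/70⌋=15 ⌊1131/70⌋=16
  n=40…49: ⌊1160/70⌋=16 ⌊1189/70⌋=16 ⌊1218/70⌋=17 ⌊1247/70⌋=17 ⌊1276/70⌋=18 ⌊1305/70⌋=18 ⌊1334/70⌋=19 ⌊1363/70⌋=19 ⌊1392/70⌋=19 ⌊1421/70⌋=20
  n=50…59: ⌊1450/70⌋=20 ⌊1479/70⌋=21 ⌊1508/70⌋=21 ⌊1537/70⌋=21 ⌊1566/70⌋=22 ⌊1595/70⌋=22 ⌊1624/70⌋=23 ⌊1653/70⌋=23 ⌊1682/70⌋=24 ⌊1711/70⌋=24
s_n = t_(n+1) − t_n for n = 0 … 58 gives
prefix = 00101001010010101001010010101001010010100101010010100101010
slide a length-8 window over [0..7] … [51..58] (52 windows); first occurrence of each distinct factor:
  [  0..  7] 00101001
  [  1..  8] 01010010
  [  2..  9] 10100101
  [  3.. 10] 01001010
  [  4.. 11] 10010100
  [  9.. 16] 10010101
  [ 10.. 17] 00101010
  [ 11.. 18] 01010100
  [ 12.. 19] 10101001
  (the other 43 windows repeat one of these)
distinct factors: {00101001, 00101010, 01001010, 01010010, 01010100, 10010100, 10010101, 10100101, 10101001}
count = 9  (Sturmian bound for length 8 is 9)


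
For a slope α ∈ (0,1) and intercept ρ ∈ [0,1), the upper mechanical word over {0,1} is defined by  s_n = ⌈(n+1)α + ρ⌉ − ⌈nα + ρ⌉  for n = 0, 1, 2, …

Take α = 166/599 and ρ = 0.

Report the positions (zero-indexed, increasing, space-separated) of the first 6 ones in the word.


0 3 7 10 14 18

n=0: ⌈166/599⌉−⌈0/599⌉ = 1−0 = 1  ← one
n=1: ⌈332/599⌉−⌈166/599⌉ = 1−1 = 0
n=2: ⌈498/599⌉−⌈332/599⌉ = 1−1 = 0
n=3: ⌈664/599⌉−⌈498/599⌉ = 2−1 = 1  ← one
n=4: ⌈830/599⌉−⌈664/599⌉ = 2−2 = 0
n=5: ⌈996/599⌉−⌈830/599⌉ = 2−2 = 0
n=6: ⌈1162/599⌉−⌈996/599⌉ = 2−2 = 0
n=7: ⌈1328/599⌉−⌈1162/599⌉ = 3−2 = 1  ← one
n=8: ⌈1494/599⌉−⌈1328/599⌉ = 3−3 = 0
n=9: ⌈1660/599⌉−⌈1494/599⌉ = 3−3 = 0
n=10: ⌈1826/599⌉−⌈1660/599⌉ = 4−3 = 1  ← one
n=11: ⌈1992/599⌉−⌈1826/599⌉ = 4−4 = 0
n=12: ⌈2158/599⌉−⌈1992/599⌉ = 4−4 = 0
n=13: ⌈2324/599⌉−⌈2158/599⌉ = 4−4 = 0
n=14: ⌈2490/599⌉−⌈2324/599⌉ = 5−4 = 1  ← one
n=15: ⌈2656/599⌉−⌈2490/599⌉ = 5−5 = 0
n=16: ⌈2822/599⌉−⌈2656/599⌉ = 5−5 = 0
n=17: ⌈2988/599⌉−⌈2822/599⌉ = 5−5 = 0
n=18: ⌈3154/599⌉−⌈2988/599⌉ = 6−5 = 1  ← one
positions of the first 6 ones: 0 3 7 10 14 18


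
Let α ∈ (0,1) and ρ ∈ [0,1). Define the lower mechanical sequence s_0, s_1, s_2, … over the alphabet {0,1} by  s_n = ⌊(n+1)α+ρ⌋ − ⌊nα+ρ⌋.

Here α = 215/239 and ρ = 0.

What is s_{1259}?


(n+1)α + ρ = (1260·215) / 239 = 270900/239
nα + ρ     = (1259·215) / 239 = 270685/239
⌊270900/239⌋ = 1133,  ⌊270685/239⌋ = 1132
s_{1259} = 1133 − 1132 = 1

1


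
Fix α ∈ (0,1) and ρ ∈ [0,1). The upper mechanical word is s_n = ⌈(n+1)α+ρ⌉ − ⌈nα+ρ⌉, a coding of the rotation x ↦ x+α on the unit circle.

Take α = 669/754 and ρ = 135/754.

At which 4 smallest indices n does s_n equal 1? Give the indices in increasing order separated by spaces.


0 2 3 4

n=0: ⌈804/754⌉−⌈135/754⌉ = 2−1 = 1  ← one
n=1: ⌈1473/754⌉−⌈804/754⌉ = 2−2 = 0
n=2: ⌈2142/754⌉−⌈1473/754⌉ = 3−2 = 1  ← one
n=3: ⌈2811/754⌉−⌈2142/754⌉ = 4−3 = 1  ← one
n=4: ⌈3480/754⌉−⌈2811/754⌉ = 5−4 = 1  ← one
positions of the first 4 ones: 0 2 3 4


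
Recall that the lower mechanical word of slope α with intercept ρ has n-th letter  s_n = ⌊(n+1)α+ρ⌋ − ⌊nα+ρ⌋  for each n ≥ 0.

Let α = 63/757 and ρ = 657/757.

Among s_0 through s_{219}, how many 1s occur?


#1s = Σ_{n=0}^{219} s_n = Σ_{n=0}^{219} (⌊(n+1)α+ρ⌋ − ⌊nα+ρ⌋)
the sum telescopes: every ⌊nα+ρ⌋ with 0 < n < 220 appears once with + and once with −, leaving ⌊220α+ρ⌋ − ⌊0·α+ρ⌋
220α + ρ = (220·63 + 657) / 757 = 14517/757
ρ = 657/757
⌊14517/757⌋ = 19,  ⌊657/757⌋ = 0
#1s = 19 − 0 = 19

19


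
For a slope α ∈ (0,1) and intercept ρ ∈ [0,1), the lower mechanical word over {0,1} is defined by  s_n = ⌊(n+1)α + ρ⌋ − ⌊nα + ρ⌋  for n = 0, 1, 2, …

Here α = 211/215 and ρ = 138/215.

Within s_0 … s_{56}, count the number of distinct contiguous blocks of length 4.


t_n = ⌊(n·211+138)/215⌋ for n = 0 … 57:
  n=0…9: ⌊138/215⌋=0 ⌊349/215⌋=1 ⌊560/215⌋=2 ⌊771/215⌋=3 ⌊982/215⌋=4 ⌊1193/215⌋=5 ⌊1404/215⌋=6 ⌊1615/215⌋=7 ⌊1826/215⌋=8 ⌊2037/215⌋=9
  n=10…19: ⌊2248/215⌋=10 ⌊2459/215⌋=11 ⌊2670/215⌋=12 ⌊2881/215⌋=13 ⌊3092/215⌋=14 ⌊3303/215⌋=15 ⌊3514/215⌋=16 ⌊3725/215⌋=17 ⌊3936/215⌋=18 ⌊4147/215⌋=19
  n=20…29: ⌊4358/215⌋=20 ⌊4569/215⌋=21 ⌊4780/215⌋=22 ⌊4991/215⌋=23 ⌊5202/215⌋=24 ⌊5413/215⌋=25 ⌊5624/215⌋=26 ⌊5835/215⌋=27 ⌊6046/215⌋=28 ⌊6257/215⌋=29
  n=30…39: ⌊6468/215⌋=30 ⌊6679/215⌋=31 ⌊6890/215⌋=32 ⌊7101/215⌋=33 ⌊7312/215⌋=34 ⌊7523/215⌋=34 ⌊7734/215⌋=35 ⌊7945/215⌋=36 ⌊8156/215⌋=37 ⌊8367/215⌋=38
  n=40…49: ⌊8578/215⌋=39 ⌊8789/215⌋=40 ⌊9000/215⌋=41 ⌊9211/215⌋=42 ⌊9422/215⌋=43 ⌊9633/215⌋=44 ⌊9844/215⌋=45 ⌊10055/215⌋=46 ⌊10266/215⌋=47 ⌊10477/215⌋=48
  n=50…57: ⌊10688/215⌋=49 ⌊10899/215⌋=50 ⌊11110/215⌋=51 ⌊11321/215⌋=52 ⌊11532/215⌋=53 ⌊11743/215⌋=54 ⌊11954/215⌋=55 ⌊12165/215⌋=56
s_n = t_(n+1) − t_n for n = 0 … 56 gives
prefix = 111111111111111111111111111111111101111111111111111111111
slide a length-4 window over [0..3] … [53..56] (54 windows); first occurrence of each distinct factor:
  [  0..  3] 1111
  [ 31.. 34] 1110
  [ 32.. 35] 1101
  [ 33.. 36] 1011
  [ 34.. 37] 0111
  (the other 49 windows repeat one of these)
distinct factors: {0111, 1011, 1101, 1110, 1111}
count = 5  (Sturmian bound for length 4 is 5)

5


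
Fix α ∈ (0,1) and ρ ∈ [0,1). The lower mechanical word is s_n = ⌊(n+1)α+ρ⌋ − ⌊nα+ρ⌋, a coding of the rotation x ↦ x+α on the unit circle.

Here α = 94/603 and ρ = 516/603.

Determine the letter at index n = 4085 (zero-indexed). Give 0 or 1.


(n+1)α + ρ = (4086·94 + 516) / 603 = 384600/603
nα + ρ     = (4085·94 + 516) / 603 = 384506/603
⌊384600/603⌋ = 637,  ⌊384506/603⌋ = 637
s_{4085} = 637 − 637 = 0

0


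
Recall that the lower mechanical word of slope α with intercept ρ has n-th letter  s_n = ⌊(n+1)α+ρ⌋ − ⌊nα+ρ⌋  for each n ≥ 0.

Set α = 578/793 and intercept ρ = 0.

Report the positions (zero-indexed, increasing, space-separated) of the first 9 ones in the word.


1 2 4 5 6 8 9 10 12

n=0: ⌊578/793⌋−⌊0/793⌋ = 0−0 = 0
n=1: ⌊1156/793⌋−⌊578/793⌋ = 1−0 = 1  ← one
n=2: ⌊1734/793⌋−⌊1156/793⌋ = 2−1 = 1  ← one
n=3: ⌊2312/793⌋−⌊1734/793⌋ = 2−2 = 0
n=4: ⌊2890/793⌋−⌊2312/793⌋ = 3−2 = 1  ← one
n=5: ⌊3468/793⌋−⌊2890/793⌋ = 4−3 = 1  ← one
n=6: ⌊4046/793⌋−⌊3468/793⌋ = 5−4 = 1  ← one
n=7: ⌊4624/793⌋−⌊4046/793⌋ = 5−5 = 0
n=8: ⌊5202/793⌋−⌊4624/793⌋ = 6−5 = 1  ← one
n=9: ⌊5780/793⌋−⌊5202/793⌋ = 7−6 = 1  ← one
n=10: ⌊6358/793⌋−⌊5780/793⌋ = 8−7 = 1  ← one
n=11: ⌊6936/793⌋−⌊6358/793⌋ = 8−8 = 0
n=12: ⌊7514/793⌋−⌊6936/793⌋ = 9−8 = 1  ← one
positions of the first 9 ones: 1 2 4 5 6 8 9 10 12


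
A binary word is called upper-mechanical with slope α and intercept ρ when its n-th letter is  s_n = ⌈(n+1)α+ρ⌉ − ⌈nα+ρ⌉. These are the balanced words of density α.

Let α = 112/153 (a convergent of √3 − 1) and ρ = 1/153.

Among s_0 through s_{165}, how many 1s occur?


#1s = Σ_{n=0}^{165} s_n = Σ_{n=0}^{165} (⌈(n+1)α+ρ⌉ − ⌈nα+ρ⌉)
the sum telescopes: every ⌈nα+ρ⌉ with 0 < n < 166 appears once with + and once with −, leaving ⌈166α+ρ⌉ − ⌈0·α+ρ⌉
166α + ρ = (166·112 + 1) / 153 = 18593/153
ρ = 1/153
⌈18593/153⌉ = 122,  ⌈1/153⌉ = 1
#1s = 122 − 1 = 121

121


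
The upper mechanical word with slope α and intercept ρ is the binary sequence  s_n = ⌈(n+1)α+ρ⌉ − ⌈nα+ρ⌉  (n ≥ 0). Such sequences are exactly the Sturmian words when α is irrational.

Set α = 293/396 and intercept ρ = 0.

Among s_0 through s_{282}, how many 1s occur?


#1s = Σ_{n=0}^{282} s_n = Σ_{n=0}^{282} (⌈(n+1)α+ρ⌉ − ⌈nα+ρ⌉)
the sum telescopes: every ⌈nα+ρ⌉ with 0 < n < 283 appears once with + and once with −, leaving ⌈283α+ρ⌉ − ⌈0·α+ρ⌉
283α + ρ = (283·293) / 396 = 82919/396
ρ = 0/396
⌈82919/396⌉ = 210,  ⌈0/396⌉ = 0
#1s = 210 − 0 = 210

210


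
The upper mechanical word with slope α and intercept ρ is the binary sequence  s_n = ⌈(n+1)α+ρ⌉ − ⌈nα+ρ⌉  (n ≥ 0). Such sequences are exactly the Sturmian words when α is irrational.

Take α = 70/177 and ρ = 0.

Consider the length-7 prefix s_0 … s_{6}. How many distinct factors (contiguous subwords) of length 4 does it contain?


4

t_n = ⌈(n·70)/177⌉ for n = 0 … 7:
  n=0…7: ⌈0/177⌉=0 ⌈70/177⌉=1 ⌈140/177⌉=1 ⌈210/177⌉=2 ⌈280/177⌉=2 ⌈350/177⌉=2 ⌈420/177⌉=3 ⌈490/177⌉=3
s_n = t_(n+1) − t_n for n = 0 … 6 gives
prefix = 1010010
slide a length-4 window over [0..3] … [3..6] (4 windows); first occurrence of each distinct factor:
  [  0..  3] 1010
  [  1..  4] 0100
  [  2..  5] 1001
  [  3..  6] 0010
distinct factors: {0010, 0100, 1001, 1010}
count = 4  (Sturmian bound for length 4 is 5)


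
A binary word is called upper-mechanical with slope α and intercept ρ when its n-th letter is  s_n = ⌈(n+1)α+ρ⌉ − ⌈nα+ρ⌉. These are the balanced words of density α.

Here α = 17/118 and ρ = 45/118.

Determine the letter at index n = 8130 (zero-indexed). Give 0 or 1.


0

(n+1)α + ρ = (8131·17 + 45) / 118 = 138272/118
nα + ρ     = (8130·17 + 45) / 118 = 138255/118
⌈138272/118⌉ = 1172,  ⌈138255/118⌉ = 1172
s_{8130} = 1172 − 1172 = 0


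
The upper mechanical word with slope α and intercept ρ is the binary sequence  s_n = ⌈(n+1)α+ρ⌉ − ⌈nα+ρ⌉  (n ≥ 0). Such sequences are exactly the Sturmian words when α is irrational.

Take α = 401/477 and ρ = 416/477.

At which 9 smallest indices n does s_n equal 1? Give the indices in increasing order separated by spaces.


0 1 2 3 4 6 7 8 9

n=0: ⌈817/477⌉−⌈416/477⌉ = 2−1 = 1  ← one
n=1: ⌈1218/477⌉−⌈817/477⌉ = 3−2 = 1  ← one
n=2: ⌈1619/477⌉−⌈1218/477⌉ = 4−3 = 1  ← one
n=3: ⌈2020/477⌉−⌈1619/477⌉ = 5−4 = 1  ← one
n=4: ⌈2421/477⌉−⌈2020/477⌉ = 6−5 = 1  ← one
n=5: ⌈2822/477⌉−⌈2421/477⌉ = 6−6 = 0
n=6: ⌈3223/477⌉−⌈2822/477⌉ = 7−6 = 1  ← one
n=7: ⌈3624/477⌉−⌈3223/477⌉ = 8−7 = 1  ← one
n=8: ⌈4025/477⌉−⌈3624/477⌉ = 9−8 = 1  ← one
n=9: ⌈4426/477⌉−⌈4025/477⌉ = 10−9 = 1  ← one
positions of the first 9 ones: 0 1 2 3 4 6 7 8 9


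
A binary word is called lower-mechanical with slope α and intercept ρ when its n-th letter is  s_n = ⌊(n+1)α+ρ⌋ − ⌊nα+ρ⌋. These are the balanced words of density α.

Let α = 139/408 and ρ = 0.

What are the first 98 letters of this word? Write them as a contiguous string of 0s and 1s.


00100100100100100100100100100100100100100100101001001001001001001001001001001001001001001010010010

n=0: ⌊(1·139)/408⌋ − ⌊(0·139)/408⌋ = ⌊139/408⌋ − ⌊0/408⌋ = 0 − 0 = 0
n=1: ⌊(2·139)/408⌋ − ⌊(1·139)/408⌋ = ⌊278/408⌋ − ⌊139/408⌋ = 0 − 0 = 0
n=2: ⌊(3·139)/408⌋ − ⌊(2·139)/408⌋ = ⌊417/408⌋ − ⌊278/408⌋ = 1 − 0 = 1
n=3: ⌊(4·139)/408⌋ − ⌊(3·139)/408⌋ = ⌊556/408⌋ − ⌊417/408⌋ = 1 − 1 = 0
n=4: ⌊(5·139)/408⌋ − ⌊(4·139)/408⌋ = ⌊695/408⌋ − ⌊556/408⌋ = 1 − 1 = 0
n=5: ⌊(6·139)/408⌋ − ⌊(5·139)/408⌋ = ⌊834/408⌋ − ⌊695/408⌋ = 2 − 1 = 1
n=6: ⌊(7·139)/408⌋ − ⌊(6·139)/408⌋ = ⌊973/408⌋ − ⌊834/408⌋ = 2 − 2 = 0
n=7: ⌊(8·139)/408⌋ − ⌊(7·139)/408⌋ = ⌊1112/408⌋ − ⌊973/408⌋ = 2 − 2 = 0
n=8: ⌊(9·139)/408⌋ − ⌊(8·139)/408⌋ = ⌊1251/408⌋ − ⌊1112/408⌋ = 3 − 2 = 1
n=9: ⌊(10·139)/408⌋ − ⌊(9·139)/408⌋ = ⌊1390/408⌋ − ⌊1251/408⌋ = 3 − 3 = 0
n=10: ⌊(11·139)/408⌋ − ⌊(10·139)/408⌋ = ⌊1529/408⌋ − ⌊1390/408⌋ = 3 − 3 = 0
n=11: ⌊(12·139)/408⌋ − ⌊(11·139)/408⌋ = ⌊1668/408⌋ − ⌊1529/408⌋ = 4 − 3 = 1
n=12: ⌊(13·139)/408⌋ − ⌊(12·139)/408⌋ = ⌊1807/408⌋ − ⌊1668/408⌋ = 4 − 4 = 0
n=13: ⌊(14·139)/408⌋ − ⌊(13·139)/408⌋ = ⌊1946/408⌋ − ⌊1807/408⌋ = 4 − 4 = 0
n=14: ⌊(15·139)/408⌋ − ⌊(14·139)/408⌋ = ⌊2085/408⌋ − ⌊1946/408⌋ = 5 − 4 = 1
n=15: ⌊(16·139)/408⌋ − ⌊(15·139)/408⌋ = ⌊2224/408⌋ − ⌊2085/408⌋ = 5 − 5 = 0
n=16: ⌊(17·139)/408⌋ − ⌊(16·139)/408⌋ = ⌊2363/408⌋ − ⌊2224/408⌋ = 5 − 5 = 0
n=17: ⌊(18·139)/408⌋ − ⌊(17·139)/408⌋ = ⌊2502/408⌋ − ⌊2363/408⌋ = 6 − 5 = 1
n=18: ⌊(19·139)/408⌋ − ⌊(18·139)/408⌋ = ⌊2641/408⌋ − ⌊2502/408⌋ = 6 − 6 = 0
n=19: ⌊(20·139)/408⌋ − ⌊(19·139)/408⌋ = ⌊2780/408⌋ − ⌊2641/408⌋ = 6 − 6 = 0
n=20: ⌊(21·139)/408⌋ − ⌊(20·139)/408⌋ = ⌊2919/408⌋ − ⌊2780/408⌋ = 7 − 6 = 1
n=21: ⌊(22·139)/408⌋ − ⌊(21·139)/408⌋ = ⌊3058/408⌋ − ⌊2919/408⌋ = 7 − 7 = 0
n=22: ⌊(23·139)/408⌋ − ⌊(22·139)/408⌋ = ⌊3197/408⌋ − ⌊3058/408⌋ = 7 − 7 = 0
n=23: ⌊(24·139)/408⌋ − ⌊(23·139)/408⌋ = ⌊3336/408⌋ − ⌊3197/408⌋ = 8 − 7 = 1
n=24: ⌊(25·139)/408⌋ − ⌊(24·139)/408⌋ = ⌊3475/408⌋ − ⌊3336/408⌋ = 8 − 8 = 0
n=25: ⌊(26·139)/408⌋ − ⌊(25·139)/408⌋ = ⌊3614/408⌋ − ⌊3475/408⌋ = 8 − 8 = 0
n=26: ⌊(27·139)/408⌋ − ⌊(26·139)/408⌋ = ⌊3753/408⌋ − ⌊3614/408⌋ = 9 − 8 = 1
n=27: ⌊(28·139)/408⌋ − ⌊(27·139)/408⌋ = ⌊3892/408⌋ − ⌊3753/408⌋ = 9 − 9 = 0
n=28: ⌊(29·139)/408⌋ − ⌊(28·139)/408⌋ = ⌊4031/408⌋ − ⌊3892/408⌋ = 9 − 9 = 0
n=29: ⌊(30·139)/408⌋ − ⌊(29·139)/408⌋ = ⌊4170/408⌋ − ⌊4031/408⌋ = 10 − 9 = 1
n=30: ⌊(31·139)/408⌋ − ⌊(30·139)/408⌋ = ⌊4309/408⌋ − ⌊4170/408⌋ = 10 − 10 = 0
n=31: ⌊(32·139)/408⌋ − ⌊(31·139)/408⌋ = ⌊4448/408⌋ − ⌊4309/408⌋ = 10 − 10 = 0
n=32: ⌊(33·139)/408⌋ − ⌊(32·139)/408⌋ = ⌊4587/408⌋ − ⌊4448/408⌋ = 11 − 10 = 1
n=33: ⌊(34·139)/408⌋ − ⌊(33·139)/408⌋ = ⌊4726/408⌋ − ⌊4587/408⌋ = 11 − 11 = 0
n=34: ⌊(35·139)/408⌋ − ⌊(34·139)/408⌋ = ⌊4865/408⌋ − ⌊4726/408⌋ = 11 − 11 = 0
n=35: ⌊(36·139)/408⌋ − ⌊(35·139)/408⌋ = ⌊5004/408⌋ − ⌊4865/408⌋ = 12 − 11 = 1
n=36: ⌊(37·139)/408⌋ − ⌊(36·139)/408⌋ = ⌊5143/408⌋ − ⌊5004/408⌋ = 12 − 12 = 0
n=37: ⌊(38·139)/408⌋ − ⌊(37·139)/408⌋ = ⌊5282/408⌋ − ⌊5143/408⌋ = 12 − 12 = 0
n=38: ⌊(39·139)/408⌋ − ⌊(38·139)/408⌋ = ⌊5421/408⌋ − ⌊5282/408⌋ = 13 − 12 = 1
n=39: ⌊(40·139)/408⌋ − ⌊(39·139)/408⌋ = ⌊5560/408⌋ − ⌊5421/408⌋ = 13 − 13 = 0
n=40: ⌊(41·139)/408⌋ − ⌊(40·139)/408⌋ = ⌊5699/408⌋ − ⌊5560/408⌋ = 13 − 13 = 0
n=41: ⌊(42·139)/408⌋ − ⌊(41·139)/408⌋ = ⌊5838/408⌋ − ⌊5699/408⌋ = 14 − 13 = 1
n=42: ⌊(43·139)/408⌋ − ⌊(42·139)/408⌋ = ⌊5977/408⌋ − ⌊5838/408⌋ = 14 − 14 = 0
n=43: ⌊(44·139)/408⌋ − ⌊(43·139)/408⌋ = ⌊6116/408⌋ − ⌊5977/408⌋ = 14 − 14 = 0
n=44: ⌊(45·139)/408⌋ − ⌊(44·139)/408⌋ = ⌊6255/408⌋ − ⌊6116/408⌋ = 15 − 14 = 1
n=45: ⌊(46·139)/408⌋ − ⌊(45·139)/408⌋ = ⌊6394/408⌋ − ⌊6255/408⌋ = 15 − 15 = 0
n=46: ⌊(47·139)/408⌋ − ⌊(46·139)/408⌋ = ⌊6533/408⌋ − ⌊6394/408⌋ = 16 − 15 = 1
n=47: ⌊(48·139)/408⌋ − ⌊(47·139)/408⌋ = ⌊6672/408⌋ − ⌊6533/408⌋ = 16 − 16 = 0
n=48: ⌊(49·139)/408⌋ − ⌊(48·139)/408⌋ = ⌊6811/408⌋ − ⌊6672/408⌋ = 16 − 16 = 0
n=49: ⌊(50·139)/408⌋ − ⌊(49·139)/408⌋ = ⌊6950/408⌋ − ⌊6811/408⌋ = 17 − 16 = 1
n=50: ⌊(51·139)/408⌋ − ⌊(50·139)/408⌋ = ⌊7089/408⌋ − ⌊6950/408⌋ = 17 − 17 = 0
n=51: ⌊(52·139)/408⌋ − ⌊(51·139)/408⌋ = ⌊7228/408⌋ − ⌊7089/408⌋ = 17 − 17 = 0
n=52: ⌊(53·139)/408⌋ − ⌊(52·139)/408⌋ = ⌊7367/408⌋ − ⌊7228/408⌋ = 18 − 17 = 1
n=53: ⌊(54·139)/408⌋ − ⌊(53·139)/408⌋ = ⌊7506/408⌋ − ⌊7367/408⌋ = 18 − 18 = 0
n=54: ⌊(55·139)/408⌋ − ⌊(54·139)/408⌋ = ⌊7645/408⌋ − ⌊7506/408⌋ = 18 − 18 = 0
n=55: ⌊(56·139)/408⌋ − ⌊(55·139)/408⌋ = ⌊7784/408⌋ − ⌊7645/408⌋ = 19 − 18 = 1
n=56: ⌊(57·139)/408⌋ − ⌊(56·139)/408⌋ = ⌊7923/408⌋ − ⌊7784/408⌋ = 19 − 19 = 0
n=57: ⌊(58·139)/408⌋ − ⌊(57·139)/408⌋ = ⌊8062/408⌋ − ⌊7923/408⌋ = 19 − 19 = 0
n=58: ⌊(59·139)/408⌋ − ⌊(58·139)/408⌋ = ⌊8201/408⌋ − ⌊8062/408⌋ = 20 − 19 = 1
n=59: ⌊(60·139)/408⌋ − ⌊(59·139)/408⌋ = ⌊8340/408⌋ − ⌊8201/408⌋ = 20 − 20 = 0
n=60: ⌊(61·139)/408⌋ − ⌊(60·139)/408⌋ = ⌊8479/408⌋ − ⌊8340/408⌋ = 20 − 20 = 0
n=61: ⌊(62·139)/408⌋ − ⌊(61·139)/408⌋ = ⌊8618/408⌋ − ⌊8479/408⌋ = 21 − 20 = 1
n=62: ⌊(63·139)/408⌋ − ⌊(62·139)/408⌋ = ⌊8757/408⌋ − ⌊8618/408⌋ = 21 − 21 = 0
n=63: ⌊(64·139)/408⌋ − ⌊(63·139)/408⌋ = ⌊8896/408⌋ − ⌊8757/408⌋ = 21 − 21 = 0
n=64: ⌊(65·139)/408⌋ − ⌊(64·139)/408⌋ = ⌊9035/408⌋ − ⌊8896/408⌋ = 22 − 21 = 1
n=65: ⌊(66·139)/408⌋ − ⌊(65·139)/408⌋ = ⌊9174/408⌋ − ⌊9035/408⌋ = 22 − 22 = 0
n=66: ⌊(67·139)/408⌋ − ⌊(66·139)/408⌋ = ⌊9313/408⌋ − ⌊9174/408⌋ = 22 − 22 = 0
n=67: ⌊(68·139)/408⌋ − ⌊(67·139)/408⌋ = ⌊9452/408⌋ − ⌊9313/408⌋ = 23 − 22 = 1
n=68: ⌊(69·139)/408⌋ − ⌊(68·139)/408⌋ = ⌊9591/408⌋ − ⌊9452/408⌋ = 23 − 23 = 0
n=69: ⌊(70·139)/408⌋ − ⌊(69·139)/408⌋ = ⌊9730/408⌋ − ⌊9591/408⌋ = 23 − 23 = 0
n=70: ⌊(71·139)/408⌋ − ⌊(70·139)/408⌋ = ⌊9869/408⌋ − ⌊9730/408⌋ = 24 − 23 = 1
n=71: ⌊(72·139)/408⌋ − ⌊(71·139)/408⌋ = ⌊10008/408⌋ − ⌊9869/408⌋ = 24 − 24 = 0
n=72: ⌊(73·139)/408⌋ − ⌊(72·139)/408⌋ = ⌊10147/408⌋ − ⌊10008/408⌋ = 24 − 24 = 0
n=73: ⌊(74·139)/408⌋ − ⌊(73·139)/408⌋ = ⌊10286/408⌋ − ⌊10147/408⌋ = 25 − 24 = 1
n=74: ⌊(75·139)/408⌋ − ⌊(74·139)/408⌋ = ⌊10425/408⌋ − ⌊10286/408⌋ = 25 − 25 = 0
n=75: ⌊(76·139)/408⌋ − ⌊(75·139)/408⌋ = ⌊10564/408⌋ − ⌊10425/408⌋ = 25 − 25 = 0
n=76: ⌊(77·139)/408⌋ − ⌊(76·139)/408⌋ = ⌊10703/408⌋ − ⌊10564/408⌋ = 26 − 25 = 1
n=77: ⌊(78·139)/408⌋ − ⌊(77·139)/408⌋ = ⌊10842/408⌋ − ⌊10703/408⌋ = 26 − 26 = 0
n=78: ⌊(79·139)/408⌋ − ⌊(78·139)/408⌋ = ⌊10981/408⌋ − ⌊10842/408⌋ = 26 − 26 = 0
n=79: ⌊(80·139)/408⌋ − ⌊(79·139)/408⌋ = ⌊11120/408⌋ − ⌊10981/408⌋ = 27 − 26 = 1
n=80: ⌊(81·139)/408⌋ − ⌊(80·139)/408⌋ = ⌊11259/408⌋ − ⌊11120/408⌋ = 27 − 27 = 0
n=81: ⌊(82·139)/408⌋ − ⌊(81·139)/408⌋ = ⌊11398/408⌋ − ⌊11259/408⌋ = 27 − 27 = 0
n=82: ⌊(83·139)/408⌋ − ⌊(82·139)/408⌋ = ⌊11537/408⌋ − ⌊11398/408⌋ = 28 − 27 = 1
n=83: ⌊(84·139)/408⌋ − ⌊(83·139)/408⌋ = ⌊11676/408⌋ − ⌊11537/408⌋ = 28 − 28 = 0
n=84: ⌊(85·139)/408⌋ − ⌊(84·139)/408⌋ = ⌊11815/408⌋ − ⌊11676/408⌋ = 28 − 28 = 0
n=85: ⌊(86·139)/408⌋ − ⌊(85·139)/408⌋ = ⌊11954/408⌋ − ⌊11815/408⌋ = 29 − 28 = 1
n=86: ⌊(87·139)/408⌋ − ⌊(86·139)/408⌋ = ⌊12093/408⌋ − ⌊11954/408⌋ = 29 − 29 = 0
n=87: ⌊(88·139)/408⌋ − ⌊(87·139)/408⌋ = ⌊12232/408⌋ − ⌊12093/408⌋ = 29 − 29 = 0
n=88: ⌊(89·139)/408⌋ − ⌊(88·139)/408⌋ = ⌊12371/408⌋ − ⌊12232/408⌋ = 30 − 29 = 1
n=89: ⌊(90·139)/408⌋ − ⌊(89·139)/408⌋ = ⌊12510/408⌋ − ⌊12371/408⌋ = 30 − 30 = 0
n=90: ⌊(91·139)/408⌋ − ⌊(90·139)/408⌋ = ⌊12649/408⌋ − ⌊12510/408⌋ = 31 − 30 = 1
n=91: ⌊(92·139)/408⌋ − ⌊(91·139)/408⌋ = ⌊12788/408⌋ − ⌊12649/408⌋ = 31 − 31 = 0
n=92: ⌊(93·139)/408⌋ − ⌊(92·139)/408⌋ = ⌊12927/408⌋ − ⌊12788/408⌋ = 31 − 31 = 0
n=93: ⌊(94·139)/408⌋ − ⌊(93·139)/408⌋ = ⌊13066/408⌋ − ⌊12927/408⌋ = 32 − 31 = 1
n=94: ⌊(95·139)/408⌋ − ⌊(94·139)/408⌋ = ⌊13205/408⌋ − ⌊13066/408⌋ = 32 − 32 = 0
n=95: ⌊(96·139)/408⌋ − ⌊(95·139)/408⌋ = ⌊13344/408⌋ − ⌊13205/408⌋ = 32 − 32 = 0
n=96: ⌊(97·139)/408⌋ − ⌊(96·139)/408⌋ = ⌊13483/408⌋ − ⌊13344/408⌋ = 33 − 32 = 1
n=97: ⌊(98·139)/408⌋ − ⌊(97·139)/408⌋ = ⌊13622/408⌋ − ⌊13483/408⌋ = 33 − 33 = 0
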